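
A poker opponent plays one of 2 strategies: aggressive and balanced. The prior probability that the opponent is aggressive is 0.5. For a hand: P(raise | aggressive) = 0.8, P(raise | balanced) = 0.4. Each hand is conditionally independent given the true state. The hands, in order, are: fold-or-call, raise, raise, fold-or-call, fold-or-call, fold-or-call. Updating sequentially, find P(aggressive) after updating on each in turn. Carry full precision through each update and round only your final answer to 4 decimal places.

After 'fold-or-call': P(aggressive) = 0.2·0.5000 / (0.2·0.5000 + 0.6·0.5000) ≈ 0.2500
After 'raise': P(aggressive) = 0.8·0.2500 / (0.8·0.2500 + 0.4·0.7500) ≈ 0.4000
After 'raise': P(aggressive) = 0.8·0.4000 / (0.8·0.4000 + 0.4·0.6000) ≈ 0.5714
After 'fold-or-call': P(aggressive) = 0.2·0.5714 / (0.2·0.5714 + 0.6·0.4286) ≈ 0.3077
After 'fold-or-call': P(aggressive) = 0.2·0.3077 / (0.2·0.3077 + 0.6·0.6923) ≈ 0.1290
After 'fold-or-call': P(aggressive) = 0.2·0.1290 / (0.2·0.1290 + 0.6·0.8710) ≈ 0.0471

0.0471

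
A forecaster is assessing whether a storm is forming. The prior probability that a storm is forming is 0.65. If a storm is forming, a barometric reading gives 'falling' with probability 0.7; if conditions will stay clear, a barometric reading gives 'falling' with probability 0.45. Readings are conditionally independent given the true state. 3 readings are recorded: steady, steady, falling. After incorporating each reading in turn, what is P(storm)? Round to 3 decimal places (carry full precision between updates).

0.462

After 'steady': P(storm) = 0.3·0.6500 / (0.3·0.6500 + 0.55·0.3500) ≈ 0.5032
After 'steady': P(storm) = 0.3·0.5032 / (0.3·0.5032 + 0.55·0.4968) ≈ 0.3559
After 'falling': P(storm) = 0.7·0.3559 / (0.7·0.3559 + 0.45·0.6441) ≈ 0.4622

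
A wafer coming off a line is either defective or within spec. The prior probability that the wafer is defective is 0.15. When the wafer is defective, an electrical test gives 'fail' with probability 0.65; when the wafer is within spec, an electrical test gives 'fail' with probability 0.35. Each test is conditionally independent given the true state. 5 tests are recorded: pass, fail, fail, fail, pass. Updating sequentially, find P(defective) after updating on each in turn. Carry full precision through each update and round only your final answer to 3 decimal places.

Each posterior becomes the prior for the next update.
After 'pass': P(defective) = 0.35·0.1500 / (0.35·0.1500 + 0.65·0.8500) ≈ 0.0868
After 'fail': P(defective) = 0.65·0.0868 / (0.65·0.0868 + 0.35·0.9132) ≈ 0.1500
After 'fail': P(defective) = 0.65·0.1500 / (0.65·0.1500 + 0.35·0.8500) ≈ 0.2468
After 'fail': P(defective) = 0.65·0.2468 / (0.65·0.2468 + 0.35·0.7532) ≈ 0.3784
After 'pass': P(defective) = 0.35·0.3784 / (0.35·0.3784 + 0.65·0.6216) ≈ 0.2468

0.247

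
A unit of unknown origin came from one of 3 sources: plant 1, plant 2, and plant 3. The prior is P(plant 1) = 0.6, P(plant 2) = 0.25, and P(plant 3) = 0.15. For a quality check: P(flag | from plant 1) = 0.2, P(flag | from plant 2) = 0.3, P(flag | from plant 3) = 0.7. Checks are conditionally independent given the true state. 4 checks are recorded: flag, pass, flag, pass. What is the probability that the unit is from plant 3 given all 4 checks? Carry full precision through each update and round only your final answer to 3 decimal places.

0.200

Each posterior becomes the prior for the next update.
After 'flag': normaliser = 0.2·0.6000 + 0.3·0.2500 + 0.7·0.1500; P(plant 1) ≈ 0.4000, P(plant 2) ≈ 0.2500, P(plant 3) ≈ 0.3500
After 'pass': normaliser = 0.8·0.4000 + 0.7·0.2500 + 0.3·0.3500; P(plant 1) ≈ 0.5333, P(plant 2) ≈ 0.2917, P(plant 3) ≈ 0.1750
After 'flag': normaliser = 0.2·0.5333 + 0.3·0.2917 + 0.7·0.1750; P(plant 1) ≈ 0.3368, P(plant 2) ≈ 0.2763, P(plant 3) ≈ 0.3868
After 'pass': normaliser = 0.8·0.3368 + 0.7·0.2763 + 0.3·0.3868; P(plant 1) ≈ 0.4655, P(plant 2) ≈ 0.3341, P(plant 3) ≈ 0.2005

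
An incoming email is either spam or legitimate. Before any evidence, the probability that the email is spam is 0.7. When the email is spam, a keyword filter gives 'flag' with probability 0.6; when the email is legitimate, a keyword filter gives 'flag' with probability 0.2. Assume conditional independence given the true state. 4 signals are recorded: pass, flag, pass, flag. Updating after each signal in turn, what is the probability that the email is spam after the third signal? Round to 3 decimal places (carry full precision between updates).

After 'pass': P(spam) = 0.4·0.7000 / (0.4·0.7000 + 0.8·0.3000) ≈ 0.5385
After 'flag': P(spam) = 0.6·0.5385 / (0.6·0.5385 + 0.2·0.4615) ≈ 0.7778
After 'pass': P(spam) = 0.4·0.7778 / (0.4·0.7778 + 0.8·0.2222) ≈ 0.6364

0.636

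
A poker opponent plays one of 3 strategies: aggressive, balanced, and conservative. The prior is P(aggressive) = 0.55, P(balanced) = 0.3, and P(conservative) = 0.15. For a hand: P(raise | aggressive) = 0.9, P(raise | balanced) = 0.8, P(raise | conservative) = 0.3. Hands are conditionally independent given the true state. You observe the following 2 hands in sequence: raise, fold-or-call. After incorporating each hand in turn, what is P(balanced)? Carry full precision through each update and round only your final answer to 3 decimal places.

After 'raise': normaliser = 0.9·0.5500 + 0.8·0.3000 + 0.3·0.1500; P(aggressive) ≈ 0.6346, P(balanced) ≈ 0.3077, P(conservative) ≈ 0.0577
After 'fold-or-call': normaliser = 0.1·0.6346 + 0.2·0.3077 + 0.7·0.0577; P(aggressive) ≈ 0.3837, P(balanced) ≈ 0.3721, P(conservative) ≈ 0.2442

0.372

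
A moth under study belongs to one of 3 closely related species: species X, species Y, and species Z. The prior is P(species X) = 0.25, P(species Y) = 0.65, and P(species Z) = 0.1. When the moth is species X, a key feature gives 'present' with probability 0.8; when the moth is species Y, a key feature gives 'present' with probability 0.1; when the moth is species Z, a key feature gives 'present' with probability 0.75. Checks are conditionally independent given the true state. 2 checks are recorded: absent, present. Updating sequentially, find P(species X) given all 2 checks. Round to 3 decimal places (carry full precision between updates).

0.341

After 'absent': normaliser = 0.2·0.2500 + 0.9·0.6500 + 0.25·0.1000; P(species X) ≈ 0.0758, P(species Y) ≈ 0.8864, P(species Z) ≈ 0.0379
After 'present': normaliser = 0.8·0.0758 + 0.1·0.8864 + 0.75·0.0379; P(species X) ≈ 0.3412, P(species Y) ≈ 0.4989, P(species Z) ≈ 0.1599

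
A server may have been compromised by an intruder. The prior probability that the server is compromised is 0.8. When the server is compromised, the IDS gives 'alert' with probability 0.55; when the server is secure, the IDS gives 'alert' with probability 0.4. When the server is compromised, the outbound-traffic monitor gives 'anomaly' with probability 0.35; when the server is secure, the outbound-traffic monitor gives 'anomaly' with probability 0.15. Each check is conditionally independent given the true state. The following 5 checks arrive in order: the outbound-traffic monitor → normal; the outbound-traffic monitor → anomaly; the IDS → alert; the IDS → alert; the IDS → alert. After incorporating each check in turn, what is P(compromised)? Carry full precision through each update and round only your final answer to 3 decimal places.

After the outbound-traffic monitor='normal': P(compromised) = 0.65·0.8000 / (0.65·0.8000 + 0.85·0.2000) ≈ 0.7536
After the outbound-traffic monitor='anomaly': P(compromised) = 0.35·0.7536 / (0.35·0.7536 + 0.15·0.2464) ≈ 0.8771
After the IDS='alert': P(compromised) = 0.55·0.8771 / (0.55·0.8771 + 0.4·0.1229) ≈ 0.9075
After the IDS='alert': P(compromised) = 0.55·0.9075 / (0.55·0.9075 + 0.4·0.0925) ≈ 0.9310
After the IDS='alert': P(compromised) = 0.55·0.9310 / (0.55·0.9310 + 0.4·0.0690) ≈ 0.9489

0.949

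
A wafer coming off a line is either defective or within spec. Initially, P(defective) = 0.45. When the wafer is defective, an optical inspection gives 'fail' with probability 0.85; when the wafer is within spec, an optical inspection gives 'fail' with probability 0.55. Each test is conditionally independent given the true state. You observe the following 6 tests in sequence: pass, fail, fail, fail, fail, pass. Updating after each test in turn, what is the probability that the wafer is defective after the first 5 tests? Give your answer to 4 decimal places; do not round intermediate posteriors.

0.6087

Apply Bayes' rule sequentially, carrying P(defective) forward.
After 'pass': P(defective) = 0.15·0.4500 / (0.15·0.4500 + 0.45·0.5500) ≈ 0.2143
After 'fail': P(defective) = 0.85·0.2143 / (0.85·0.2143 + 0.55·0.7857) ≈ 0.2965
After 'fail': P(defective) = 0.85·0.2965 / (0.85·0.2965 + 0.55·0.7035) ≈ 0.3944
After 'fail': P(defective) = 0.85·0.3944 / (0.85·0.3944 + 0.55·0.6056) ≈ 0.5017
After 'fail': P(defective) = 0.85·0.5017 / (0.85·0.5017 + 0.55·0.4983) ≈ 0.6087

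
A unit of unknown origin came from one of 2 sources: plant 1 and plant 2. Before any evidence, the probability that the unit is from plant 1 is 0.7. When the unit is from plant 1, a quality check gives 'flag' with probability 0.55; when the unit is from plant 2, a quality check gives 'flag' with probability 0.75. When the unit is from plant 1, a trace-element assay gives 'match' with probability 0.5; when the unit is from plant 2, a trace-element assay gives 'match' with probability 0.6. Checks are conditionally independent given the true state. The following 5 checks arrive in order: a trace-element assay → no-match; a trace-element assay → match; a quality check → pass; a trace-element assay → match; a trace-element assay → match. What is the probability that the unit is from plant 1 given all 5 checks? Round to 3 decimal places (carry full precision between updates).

0.752

Apply Bayes' rule sequentially, carrying P(plant 1) forward.
After a trace-element assay='no-match': P(plant 1) = 0.5·0.7000 / (0.5·0.7000 + 0.4·0.3000) ≈ 0.7447
After a trace-element assay='match': P(plant 1) = 0.5·0.7447 / (0.5·0.7447 + 0.6·0.2553) ≈ 0.7085
After a quality check='pass': P(plant 1) = 0.45·0.7085 / (0.45·0.7085 + 0.25·0.2915) ≈ 0.8140
After a trace-element assay='match': P(plant 1) = 0.5·0.8140 / (0.5·0.8140 + 0.6·0.1860) ≈ 0.7848
After a trace-element assay='match': P(plant 1) = 0.5·0.7848 / (0.5·0.7848 + 0.6·0.2152) ≈ 0.7524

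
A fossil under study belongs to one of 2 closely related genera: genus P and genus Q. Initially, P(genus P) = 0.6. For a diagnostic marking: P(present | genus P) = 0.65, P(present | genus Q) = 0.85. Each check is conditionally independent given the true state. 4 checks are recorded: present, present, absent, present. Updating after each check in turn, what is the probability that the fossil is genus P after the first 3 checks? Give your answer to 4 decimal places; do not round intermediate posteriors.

0.6718

After 'present': P(genus P) = 0.65·0.6000 / (0.65·0.6000 + 0.85·0.4000) ≈ 0.5342
After 'present': P(genus P) = 0.65·0.5342 / (0.65·0.5342 + 0.85·0.4658) ≈ 0.4673
After 'absent': P(genus P) = 0.35·0.4673 / (0.35·0.4673 + 0.15·0.5327) ≈ 0.6718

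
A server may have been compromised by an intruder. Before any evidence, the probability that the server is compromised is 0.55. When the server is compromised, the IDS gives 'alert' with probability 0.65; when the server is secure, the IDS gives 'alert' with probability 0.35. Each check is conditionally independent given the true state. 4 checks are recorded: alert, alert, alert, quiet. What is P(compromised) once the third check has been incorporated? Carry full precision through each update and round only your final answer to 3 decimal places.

After 'alert': P(compromised) = 0.65·0.5500 / (0.65·0.5500 + 0.35·0.4500) ≈ 0.6942
After 'alert': P(compromised) = 0.65·0.6942 / (0.65·0.6942 + 0.35·0.3058) ≈ 0.8083
After 'alert': P(compromised) = 0.65·0.8083 / (0.65·0.8083 + 0.35·0.1917) ≈ 0.8867

0.887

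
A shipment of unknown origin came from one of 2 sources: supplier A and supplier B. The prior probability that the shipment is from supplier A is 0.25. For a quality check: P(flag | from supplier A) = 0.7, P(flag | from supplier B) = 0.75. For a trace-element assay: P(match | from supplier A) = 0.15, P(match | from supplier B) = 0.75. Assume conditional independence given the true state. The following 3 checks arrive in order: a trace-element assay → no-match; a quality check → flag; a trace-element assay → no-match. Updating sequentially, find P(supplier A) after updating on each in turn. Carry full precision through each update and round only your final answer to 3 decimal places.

Apply Bayes' rule sequentially, carrying P(supplier A) forward.
After a trace-element assay='no-match': P(supplier A) = 0.85·0.2500 / (0.85·0.2500 + 0.25·0.7500) ≈ 0.5312
After a quality check='flag': P(supplier A) = 0.7·0.5312 / (0.7·0.5312 + 0.75·0.4688) ≈ 0.5140
After a trace-element assay='no-match': P(supplier A) = 0.85·0.5140 / (0.85·0.5140 + 0.25·0.4860) ≈ 0.7824

0.782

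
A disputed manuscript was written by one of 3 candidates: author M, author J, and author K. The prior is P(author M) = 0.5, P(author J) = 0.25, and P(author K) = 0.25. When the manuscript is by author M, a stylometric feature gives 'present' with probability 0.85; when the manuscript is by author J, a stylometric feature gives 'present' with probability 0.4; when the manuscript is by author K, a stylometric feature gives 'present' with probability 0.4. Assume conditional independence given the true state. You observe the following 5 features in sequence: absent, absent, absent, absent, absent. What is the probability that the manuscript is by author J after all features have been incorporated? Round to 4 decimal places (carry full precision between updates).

0.4995

Each posterior becomes the prior for the next update.
After 'absent': normaliser = 0.15·0.5000 + 0.6·0.2500 + 0.6·0.2500; P(author M) ≈ 0.2000, P(author J) ≈ 0.4000, P(author K) ≈ 0.4000
After 'absent': normaliser = 0.15·0.2000 + 0.6·0.4000 + 0.6·0.4000; P(author M) ≈ 0.0588, P(author J) ≈ 0.4706, P(author K) ≈ 0.4706
After 'absent': normaliser = 0.15·0.0588 + 0.6·0.4706 + 0.6·0.4706; P(author M) ≈ 0.0154, P(author J) ≈ 0.4923, P(author K) ≈ 0.4923
After 'absent': normaliser = 0.15·0.0154 + 0.6·0.4923 + 0.6·0.4923; P(author M) ≈ 0.0039, P(author J) ≈ 0.4981, P(author K) ≈ 0.4981
After 'absent': normaliser = 0.15·0.0039 + 0.6·0.4981 + 0.6·0.4981; P(author M) ≈ 0.0010, P(author J) ≈ 0.4995, P(author K) ≈ 0.4995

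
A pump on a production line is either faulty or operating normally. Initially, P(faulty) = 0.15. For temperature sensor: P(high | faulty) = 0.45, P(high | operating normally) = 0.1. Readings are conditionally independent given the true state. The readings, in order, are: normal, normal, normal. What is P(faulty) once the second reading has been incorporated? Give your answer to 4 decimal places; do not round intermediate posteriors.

0.0618

After 'normal': P(faulty) = 0.55·0.1500 / (0.55·0.1500 + 0.9·0.8500) ≈ 0.0973
After 'normal': P(faulty) = 0.55·0.0973 / (0.55·0.0973 + 0.9·0.9027) ≈ 0.0618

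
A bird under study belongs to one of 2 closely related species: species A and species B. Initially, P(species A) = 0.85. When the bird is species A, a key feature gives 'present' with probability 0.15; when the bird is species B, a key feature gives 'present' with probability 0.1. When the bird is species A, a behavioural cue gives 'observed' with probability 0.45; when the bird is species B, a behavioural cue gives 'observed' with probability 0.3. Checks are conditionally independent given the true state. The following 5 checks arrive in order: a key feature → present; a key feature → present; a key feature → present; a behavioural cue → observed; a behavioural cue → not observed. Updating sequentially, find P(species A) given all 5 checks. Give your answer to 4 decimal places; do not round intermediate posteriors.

After a key feature='present': P(species A) = 0.15·0.8500 / (0.15·0.8500 + 0.1·0.1500) ≈ 0.8947
After a key feature='present': P(species A) = 0.15·0.8947 / (0.15·0.8947 + 0.1·0.1053) ≈ 0.9273
After a key feature='present': P(species A) = 0.15·0.9273 / (0.15·0.9273 + 0.1·0.0727) ≈ 0.9503
After a behavioural cue='observed': P(species A) = 0.45·0.9503 / (0.45·0.9503 + 0.3·0.0497) ≈ 0.9663
After a behavioural cue='not observed': P(species A) = 0.55·0.9663 / (0.55·0.9663 + 0.7·0.0337) ≈ 0.9575

0.9575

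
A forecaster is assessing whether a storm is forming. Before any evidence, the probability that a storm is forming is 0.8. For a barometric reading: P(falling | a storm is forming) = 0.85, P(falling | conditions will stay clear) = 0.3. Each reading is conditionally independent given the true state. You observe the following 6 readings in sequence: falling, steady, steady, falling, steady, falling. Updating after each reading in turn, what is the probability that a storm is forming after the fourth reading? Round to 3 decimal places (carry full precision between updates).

0.596

After 'falling': P(storm) = 0.85·0.8000 / (0.85·0.8000 + 0.3·0.2000) ≈ 0.9189
After 'steady': P(storm) = 0.15·0.9189 / (0.15·0.9189 + 0.7·0.0811) ≈ 0.7083
After 'steady': P(storm) = 0.15·0.7083 / (0.15·0.7083 + 0.7·0.2917) ≈ 0.3423
After 'falling': P(storm) = 0.85·0.3423 / (0.85·0.3423 + 0.3·0.6577) ≈ 0.5959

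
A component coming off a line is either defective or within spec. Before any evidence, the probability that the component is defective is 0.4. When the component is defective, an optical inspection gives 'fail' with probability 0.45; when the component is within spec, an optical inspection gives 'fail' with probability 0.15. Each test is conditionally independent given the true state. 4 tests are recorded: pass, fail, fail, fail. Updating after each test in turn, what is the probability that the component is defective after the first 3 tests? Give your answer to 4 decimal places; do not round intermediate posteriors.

After 'pass': P(defective) = 0.55·0.4000 / (0.55·0.4000 + 0.85·0.6000) ≈ 0.3014
After 'fail': P(defective) = 0.45·0.3014 / (0.45·0.3014 + 0.15·0.6986) ≈ 0.5641
After 'fail': P(defective) = 0.45·0.5641 / (0.45·0.5641 + 0.15·0.4359) ≈ 0.7952

0.7952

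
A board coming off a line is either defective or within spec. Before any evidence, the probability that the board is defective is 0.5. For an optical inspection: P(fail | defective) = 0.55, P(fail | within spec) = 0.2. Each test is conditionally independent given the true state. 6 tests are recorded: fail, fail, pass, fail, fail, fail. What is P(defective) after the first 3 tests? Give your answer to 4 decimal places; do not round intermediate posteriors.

Each posterior becomes the prior for the next update.
After 'fail': P(defective) = 0.55·0.5000 / (0.55·0.5000 + 0.2·0.5000) ≈ 0.7333
After 'fail': P(defective) = 0.55·0.7333 / (0.55·0.7333 + 0.2·0.2667) ≈ 0.8832
After 'pass': P(defective) = 0.45·0.8832 / (0.45·0.8832 + 0.8·0.1168) ≈ 0.8097

0.8097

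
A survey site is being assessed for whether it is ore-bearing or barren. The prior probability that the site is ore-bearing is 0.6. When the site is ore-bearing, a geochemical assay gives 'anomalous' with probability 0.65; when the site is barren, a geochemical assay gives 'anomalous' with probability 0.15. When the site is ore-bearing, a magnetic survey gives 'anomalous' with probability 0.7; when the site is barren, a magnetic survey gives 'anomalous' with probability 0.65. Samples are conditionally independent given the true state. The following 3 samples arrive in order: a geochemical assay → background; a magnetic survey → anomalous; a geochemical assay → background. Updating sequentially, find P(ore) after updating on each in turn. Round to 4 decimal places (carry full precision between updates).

Each posterior becomes the prior for the next update.
After a geochemical assay='background': P(ore) = 0.35·0.6000 / (0.35·0.6000 + 0.85·0.4000) ≈ 0.3818
After a magnetic survey='anomalous': P(ore) = 0.7·0.3818 / (0.7·0.3818 + 0.65·0.6182) ≈ 0.3995
After a geochemical assay='background': P(ore) = 0.35·0.3995 / (0.35·0.3995 + 0.85·0.6005) ≈ 0.2150

0.2150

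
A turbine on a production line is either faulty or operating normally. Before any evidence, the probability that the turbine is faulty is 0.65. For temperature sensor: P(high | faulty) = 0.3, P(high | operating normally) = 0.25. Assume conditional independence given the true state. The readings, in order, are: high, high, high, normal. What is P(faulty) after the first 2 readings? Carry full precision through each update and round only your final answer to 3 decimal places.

0.728

Apply Bayes' rule sequentially, carrying P(faulty) forward.
After 'high': P(faulty) = 0.3·0.6500 / (0.3·0.6500 + 0.25·0.3500) ≈ 0.6903
After 'high': P(faulty) = 0.3·0.6903 / (0.3·0.6903 + 0.25·0.3097) ≈ 0.7278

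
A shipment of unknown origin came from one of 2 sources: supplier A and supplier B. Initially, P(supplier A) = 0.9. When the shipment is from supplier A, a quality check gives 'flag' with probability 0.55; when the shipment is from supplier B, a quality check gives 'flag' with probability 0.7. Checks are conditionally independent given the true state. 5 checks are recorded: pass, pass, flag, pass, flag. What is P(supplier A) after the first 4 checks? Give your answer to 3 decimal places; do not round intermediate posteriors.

Each posterior becomes the prior for the next update.
After 'pass': P(supplier A) = 0.45·0.9000 / (0.45·0.9000 + 0.3·0.1000) ≈ 0.9310
After 'pass': P(supplier A) = 0.45·0.9310 / (0.45·0.9310 + 0.3·0.0690) ≈ 0.9529
After 'flag': P(supplier A) = 0.55·0.9529 / (0.55·0.9529 + 0.7·0.0471) ≈ 0.9409
After 'pass': P(supplier A) = 0.45·0.9409 / (0.45·0.9409 + 0.3·0.0591) ≈ 0.9598

0.960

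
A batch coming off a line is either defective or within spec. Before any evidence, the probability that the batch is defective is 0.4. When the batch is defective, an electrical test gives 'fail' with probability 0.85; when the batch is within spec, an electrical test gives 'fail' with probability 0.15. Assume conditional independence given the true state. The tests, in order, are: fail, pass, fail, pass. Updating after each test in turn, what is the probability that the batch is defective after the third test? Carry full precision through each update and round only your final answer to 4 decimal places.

After 'fail': P(defective) = 0.85·0.4000 / (0.85·0.4000 + 0.15·0.6000) ≈ 0.7907
After 'pass': P(defective) = 0.15·0.7907 / (0.15·0.7907 + 0.85·0.2093) ≈ 0.4000
After 'fail': P(defective) = 0.85·0.4000 / (0.85·0.4000 + 0.15·0.6000) ≈ 0.7907

0.7907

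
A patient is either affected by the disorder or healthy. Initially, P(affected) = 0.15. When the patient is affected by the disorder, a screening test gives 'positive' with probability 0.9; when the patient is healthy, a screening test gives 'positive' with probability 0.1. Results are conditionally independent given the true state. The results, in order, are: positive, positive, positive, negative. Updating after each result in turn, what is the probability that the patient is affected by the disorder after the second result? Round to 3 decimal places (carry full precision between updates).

After 'positive': P(affected) = 0.9·0.1500 / (0.9·0.1500 + 0.1·0.8500) ≈ 0.6136
After 'positive': P(affected) = 0.9·0.6136 / (0.9·0.6136 + 0.1·0.3864) ≈ 0.9346

0.935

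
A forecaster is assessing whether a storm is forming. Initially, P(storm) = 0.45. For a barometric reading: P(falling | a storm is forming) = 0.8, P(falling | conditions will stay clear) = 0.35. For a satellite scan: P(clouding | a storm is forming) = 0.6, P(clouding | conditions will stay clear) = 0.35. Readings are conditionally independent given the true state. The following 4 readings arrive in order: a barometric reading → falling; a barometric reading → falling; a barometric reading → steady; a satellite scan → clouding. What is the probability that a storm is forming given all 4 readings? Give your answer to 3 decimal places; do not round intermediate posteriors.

Apply Bayes' rule sequentially, carrying P(storm) forward.
After a barometric reading='falling': P(storm) = 0.8·0.4500 / (0.8·0.4500 + 0.35·0.5500) ≈ 0.6516
After a barometric reading='falling': P(storm) = 0.8·0.6516 / (0.8·0.6516 + 0.35·0.3484) ≈ 0.8104
After a barometric reading='steady': P(storm) = 0.2·0.8104 / (0.2·0.8104 + 0.65·0.1896) ≈ 0.5681
After a satellite scan='clouding': P(storm) = 0.6·0.5681 / (0.6·0.5681 + 0.35·0.4319) ≈ 0.6928

0.693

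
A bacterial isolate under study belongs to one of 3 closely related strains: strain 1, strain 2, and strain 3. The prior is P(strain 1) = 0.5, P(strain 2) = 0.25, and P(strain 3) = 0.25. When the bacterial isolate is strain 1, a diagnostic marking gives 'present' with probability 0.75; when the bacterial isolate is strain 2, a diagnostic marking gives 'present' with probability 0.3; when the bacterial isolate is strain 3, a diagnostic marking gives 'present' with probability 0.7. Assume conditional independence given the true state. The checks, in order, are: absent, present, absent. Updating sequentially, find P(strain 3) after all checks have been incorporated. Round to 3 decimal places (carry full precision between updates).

0.207

After 'absent': normaliser = 0.25·0.5000 + 0.7·0.2500 + 0.3·0.2500; P(strain 1) ≈ 0.3333, P(strain 2) ≈ 0.4667, P(strain 3) ≈ 0.2000
After 'present': normaliser = 0.75·0.3333 + 0.3·0.4667 + 0.7·0.2000; P(strain 1) ≈ 0.4717, P(strain 2) ≈ 0.2642, P(strain 3) ≈ 0.2642
After 'absent': normaliser = 0.25·0.4717 + 0.7·0.2642 + 0.3·0.2642; P(strain 1) ≈ 0.3086, P(strain 2) ≈ 0.4840, P(strain 3) ≈ 0.2074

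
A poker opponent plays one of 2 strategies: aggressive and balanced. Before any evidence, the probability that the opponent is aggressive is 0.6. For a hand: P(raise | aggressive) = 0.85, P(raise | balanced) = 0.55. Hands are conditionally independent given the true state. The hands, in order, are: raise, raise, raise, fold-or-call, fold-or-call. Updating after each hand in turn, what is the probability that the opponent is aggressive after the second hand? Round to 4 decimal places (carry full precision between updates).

After 'raise': P(aggressive) = 0.85·0.6000 / (0.85·0.6000 + 0.55·0.4000) ≈ 0.6986
After 'raise': P(aggressive) = 0.85·0.6986 / (0.85·0.6986 + 0.55·0.3014) ≈ 0.7818

0.7818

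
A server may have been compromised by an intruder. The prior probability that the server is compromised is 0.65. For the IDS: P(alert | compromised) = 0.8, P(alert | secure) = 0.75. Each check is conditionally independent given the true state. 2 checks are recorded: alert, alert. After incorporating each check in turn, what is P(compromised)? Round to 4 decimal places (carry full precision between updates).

After 'alert': P(compromised) = 0.8·0.6500 / (0.8·0.6500 + 0.75·0.3500) ≈ 0.6645
After 'alert': P(compromised) = 0.8·0.6645 / (0.8·0.6645 + 0.75·0.3355) ≈ 0.6788

0.6788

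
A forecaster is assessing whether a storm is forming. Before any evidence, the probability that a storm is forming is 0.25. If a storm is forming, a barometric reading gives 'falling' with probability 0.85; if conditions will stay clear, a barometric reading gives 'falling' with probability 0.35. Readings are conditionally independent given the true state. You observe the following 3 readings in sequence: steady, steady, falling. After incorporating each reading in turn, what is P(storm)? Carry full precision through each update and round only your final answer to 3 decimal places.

Each posterior becomes the prior for the next update.
After 'steady': P(storm) = 0.15·0.2500 / (0.15·0.2500 + 0.65·0.7500) ≈ 0.0714
After 'steady': P(storm) = 0.15·0.0714 / (0.15·0.0714 + 0.65·0.9286) ≈ 0.0174
After 'falling': P(storm) = 0.85·0.0174 / (0.85·0.0174 + 0.35·0.9826) ≈ 0.0413

0.041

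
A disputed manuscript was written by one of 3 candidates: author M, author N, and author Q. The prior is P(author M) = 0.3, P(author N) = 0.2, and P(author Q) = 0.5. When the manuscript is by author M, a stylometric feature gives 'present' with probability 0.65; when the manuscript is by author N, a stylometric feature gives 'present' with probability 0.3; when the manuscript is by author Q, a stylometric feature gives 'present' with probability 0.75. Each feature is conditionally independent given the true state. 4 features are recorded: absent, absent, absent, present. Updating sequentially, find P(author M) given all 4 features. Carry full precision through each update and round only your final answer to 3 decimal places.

After 'absent': normaliser = 0.35·0.3000 + 0.7·0.2000 + 0.25·0.5000; P(author M) ≈ 0.2838, P(author N) ≈ 0.3784, P(author Q) ≈ 0.3378
After 'absent': normaliser = 0.35·0.2838 + 0.7·0.3784 + 0.25·0.3378; P(author M) ≈ 0.2214, P(author N) ≈ 0.5904, P(author Q) ≈ 0.1883
After 'absent': normaliser = 0.35·0.2214 + 0.7·0.5904 + 0.25·0.1883; P(author M) ≈ 0.1441, P(author N) ≈ 0.7684, P(author Q) ≈ 0.0875
After 'present': normaliser = 0.65·0.1441 + 0.3·0.7684 + 0.75·0.0875; P(author M) ≈ 0.2402, P(author N) ≈ 0.5914, P(author Q) ≈ 0.1684

0.240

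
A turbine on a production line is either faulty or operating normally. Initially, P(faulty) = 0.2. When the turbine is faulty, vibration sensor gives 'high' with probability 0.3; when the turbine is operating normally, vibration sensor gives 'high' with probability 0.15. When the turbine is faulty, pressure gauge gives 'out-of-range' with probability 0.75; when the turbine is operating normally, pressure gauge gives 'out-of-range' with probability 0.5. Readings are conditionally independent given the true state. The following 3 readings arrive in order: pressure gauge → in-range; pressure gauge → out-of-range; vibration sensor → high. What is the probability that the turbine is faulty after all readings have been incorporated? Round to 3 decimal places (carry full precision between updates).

0.273

Each posterior becomes the prior for the next update.
After pressure gauge='in-range': P(faulty) = 0.25·0.2000 / (0.25·0.2000 + 0.5·0.8000) ≈ 0.1111
After pressure gauge='out-of-range': P(faulty) = 0.75·0.1111 / (0.75·0.1111 + 0.5·0.8889) ≈ 0.1579
After vibration sensor='high': P(faulty) = 0.3·0.1579 / (0.3·0.1579 + 0.15·0.8421) ≈ 0.2727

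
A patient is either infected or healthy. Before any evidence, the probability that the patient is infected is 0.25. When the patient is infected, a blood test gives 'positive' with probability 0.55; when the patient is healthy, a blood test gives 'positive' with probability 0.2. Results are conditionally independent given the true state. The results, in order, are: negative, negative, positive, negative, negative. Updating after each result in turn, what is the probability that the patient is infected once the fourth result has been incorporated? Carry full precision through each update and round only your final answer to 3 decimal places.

0.140

After 'negative': P(infected) = 0.45·0.2500 / (0.45·0.2500 + 0.8·0.7500) ≈ 0.1579
After 'negative': P(infected) = 0.45·0.1579 / (0.45·0.1579 + 0.8·0.8421) ≈ 0.0954
After 'positive': P(infected) = 0.55·0.0954 / (0.55·0.0954 + 0.2·0.9046) ≈ 0.2248
After 'negative': P(infected) = 0.45·0.2248 / (0.45·0.2248 + 0.8·0.7752) ≈ 0.1403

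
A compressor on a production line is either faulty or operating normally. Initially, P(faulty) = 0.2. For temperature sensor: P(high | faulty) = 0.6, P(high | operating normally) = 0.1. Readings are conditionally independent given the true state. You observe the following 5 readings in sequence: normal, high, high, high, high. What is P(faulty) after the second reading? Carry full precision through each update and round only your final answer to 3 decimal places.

After 'normal': P(faulty) = 0.4·0.2000 / (0.4·0.2000 + 0.9·0.8000) ≈ 0.1000
After 'high': P(faulty) = 0.6·0.1000 / (0.6·0.1000 + 0.1·0.9000) ≈ 0.4000

0.400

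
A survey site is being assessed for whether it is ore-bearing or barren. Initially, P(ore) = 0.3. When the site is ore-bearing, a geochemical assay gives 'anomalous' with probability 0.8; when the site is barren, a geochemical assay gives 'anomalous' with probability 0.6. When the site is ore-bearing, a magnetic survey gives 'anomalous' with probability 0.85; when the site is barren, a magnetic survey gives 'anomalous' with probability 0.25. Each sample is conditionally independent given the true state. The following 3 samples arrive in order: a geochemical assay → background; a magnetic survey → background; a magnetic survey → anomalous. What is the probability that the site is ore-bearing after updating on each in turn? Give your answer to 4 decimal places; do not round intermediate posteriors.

After a geochemical assay='background': P(ore) = 0.2·0.3000 / (0.2·0.3000 + 0.4·0.7000) ≈ 0.1765
After a magnetic survey='background': P(ore) = 0.15·0.1765 / (0.15·0.1765 + 0.75·0.8235) ≈ 0.0411
After a magnetic survey='anomalous': P(ore) = 0.85·0.0411 / (0.85·0.0411 + 0.25·0.9589) ≈ 0.1272

0.1272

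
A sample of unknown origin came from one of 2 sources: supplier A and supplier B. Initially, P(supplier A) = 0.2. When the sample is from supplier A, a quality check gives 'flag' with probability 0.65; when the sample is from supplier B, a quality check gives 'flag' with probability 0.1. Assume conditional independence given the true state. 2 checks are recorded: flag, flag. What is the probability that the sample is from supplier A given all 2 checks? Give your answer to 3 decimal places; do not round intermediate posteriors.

After 'flag': P(supplier A) = 0.65·0.2000 / (0.65·0.2000 + 0.1·0.8000) ≈ 0.6190
After 'flag': P(supplier A) = 0.65·0.6190 / (0.65·0.6190 + 0.1·0.3810) ≈ 0.9135

0.914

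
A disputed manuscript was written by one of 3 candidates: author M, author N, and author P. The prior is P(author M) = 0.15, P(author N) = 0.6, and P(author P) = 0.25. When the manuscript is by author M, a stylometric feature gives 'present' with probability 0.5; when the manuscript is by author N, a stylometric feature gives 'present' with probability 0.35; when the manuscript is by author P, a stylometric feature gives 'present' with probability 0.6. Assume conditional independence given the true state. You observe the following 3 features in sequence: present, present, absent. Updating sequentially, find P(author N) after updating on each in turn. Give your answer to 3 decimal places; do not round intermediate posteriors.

0.466

After 'present': normaliser = 0.5·0.1500 + 0.35·0.6000 + 0.6·0.2500; P(author M) ≈ 0.1724, P(author N) ≈ 0.4828, P(author P) ≈ 0.3448
After 'present': normaliser = 0.5·0.1724 + 0.35·0.4828 + 0.6·0.3448; P(author M) ≈ 0.1866, P(author N) ≈ 0.3657, P(author P) ≈ 0.4478
After 'absent': normaliser = 0.5·0.1866 + 0.65·0.3657 + 0.4·0.4478; P(author M) ≈ 0.1829, P(author N) ≈ 0.4660, P(author P) ≈ 0.3511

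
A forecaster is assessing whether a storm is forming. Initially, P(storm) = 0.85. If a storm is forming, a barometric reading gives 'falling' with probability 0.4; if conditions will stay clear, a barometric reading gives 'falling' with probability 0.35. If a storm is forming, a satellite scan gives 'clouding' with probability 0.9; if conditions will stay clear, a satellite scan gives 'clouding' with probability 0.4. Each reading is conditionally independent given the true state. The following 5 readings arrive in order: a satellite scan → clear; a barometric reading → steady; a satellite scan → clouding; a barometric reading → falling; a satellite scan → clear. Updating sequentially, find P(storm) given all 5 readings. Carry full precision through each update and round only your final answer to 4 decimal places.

After a satellite scan='clear': P(storm) = 0.1·0.8500 / (0.1·0.8500 + 0.6·0.1500) ≈ 0.4857
After a barometric reading='steady': P(storm) = 0.6·0.4857 / (0.6·0.4857 + 0.65·0.5143) ≈ 0.4658
After a satellite scan='clouding': P(storm) = 0.9·0.4658 / (0.9·0.4658 + 0.4·0.5342) ≈ 0.6623
After a barometric reading='falling': P(storm) = 0.4·0.6623 / (0.4·0.6623 + 0.35·0.3377) ≈ 0.6915
After a satellite scan='clear': P(storm) = 0.1·0.6915 / (0.1·0.6915 + 0.6·0.3085) ≈ 0.2720

0.2720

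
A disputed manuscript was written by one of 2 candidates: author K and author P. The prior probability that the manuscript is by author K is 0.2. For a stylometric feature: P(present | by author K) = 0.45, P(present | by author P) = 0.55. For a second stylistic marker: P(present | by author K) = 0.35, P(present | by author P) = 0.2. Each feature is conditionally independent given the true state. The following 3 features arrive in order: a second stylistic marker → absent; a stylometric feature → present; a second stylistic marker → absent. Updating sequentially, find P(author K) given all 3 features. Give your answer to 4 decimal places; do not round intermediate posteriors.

Apply Bayes' rule sequentially, carrying P(author K) forward.
After a second stylistic marker='absent': P(author K) = 0.65·0.2000 / (0.65·0.2000 + 0.8·0.8000) ≈ 0.1688
After a stylometric feature='present': P(author K) = 0.45·0.1688 / (0.45·0.1688 + 0.55·0.8312) ≈ 0.1425
After a second stylistic marker='absent': P(author K) = 0.65·0.1425 / (0.65·0.1425 + 0.8·0.8575) ≈ 0.1190

0.1190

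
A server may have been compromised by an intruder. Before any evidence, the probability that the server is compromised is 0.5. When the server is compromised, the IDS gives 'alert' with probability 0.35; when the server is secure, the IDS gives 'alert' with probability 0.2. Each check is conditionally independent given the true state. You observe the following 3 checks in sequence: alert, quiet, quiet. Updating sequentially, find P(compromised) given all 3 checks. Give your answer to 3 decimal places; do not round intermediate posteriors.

After 'alert': P(compromised) = 0.35·0.5000 / (0.35·0.5000 + 0.2·0.5000) ≈ 0.6364
After 'quiet': P(compromised) = 0.65·0.6364 / (0.65·0.6364 + 0.8·0.3636) ≈ 0.5871
After 'quiet': P(compromised) = 0.65·0.5871 / (0.65·0.5871 + 0.8·0.4129) ≈ 0.5360

0.536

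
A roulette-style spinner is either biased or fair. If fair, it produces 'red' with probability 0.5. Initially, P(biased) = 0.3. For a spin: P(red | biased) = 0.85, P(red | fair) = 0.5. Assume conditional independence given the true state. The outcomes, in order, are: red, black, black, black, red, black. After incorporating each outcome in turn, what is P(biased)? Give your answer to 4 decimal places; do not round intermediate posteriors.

0.0099

After 'red': P(biased) = 0.85·0.3000 / (0.85·0.3000 + 0.5·0.7000) ≈ 0.4215
After 'black': P(biased) = 0.15·0.4215 / (0.15·0.4215 + 0.5·0.5785) ≈ 0.1794
After 'black': P(biased) = 0.15·0.1794 / (0.15·0.1794 + 0.5·0.8206) ≈ 0.0615
After 'black': P(biased) = 0.15·0.0615 / (0.15·0.0615 + 0.5·0.9385) ≈ 0.0193
After 'red': P(biased) = 0.85·0.0193 / (0.85·0.0193 + 0.5·0.9807) ≈ 0.0324
After 'black': P(biased) = 0.15·0.0324 / (0.15·0.0324 + 0.5·0.9676) ≈ 0.0099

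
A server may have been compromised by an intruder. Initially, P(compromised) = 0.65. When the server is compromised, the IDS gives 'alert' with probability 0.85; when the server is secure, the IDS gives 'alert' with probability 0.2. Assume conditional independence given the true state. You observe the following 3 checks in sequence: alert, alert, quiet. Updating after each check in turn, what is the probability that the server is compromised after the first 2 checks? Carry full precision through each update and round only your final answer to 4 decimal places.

Each posterior becomes the prior for the next update.
After 'alert': P(compromised) = 0.85·0.6500 / (0.85·0.6500 + 0.2·0.3500) ≈ 0.8876
After 'alert': P(compromised) = 0.85·0.8876 / (0.85·0.8876 + 0.2·0.1124) ≈ 0.9711

0.9711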